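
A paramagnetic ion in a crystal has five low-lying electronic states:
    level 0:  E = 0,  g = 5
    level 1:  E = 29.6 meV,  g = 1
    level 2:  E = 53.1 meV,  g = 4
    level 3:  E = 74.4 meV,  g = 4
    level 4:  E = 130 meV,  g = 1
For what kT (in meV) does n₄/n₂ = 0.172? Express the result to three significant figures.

206 meV

n₄/n₂ = (g₄/g₂) exp[−(E₄−E₂)/kT] = 0.172.
⇒ (E₄−E₂)/kT = ln((1/4)/0.172) = ln(1.4535) = 0.37397.
kT = 76.9 meV / 0.37397 = 206 meV.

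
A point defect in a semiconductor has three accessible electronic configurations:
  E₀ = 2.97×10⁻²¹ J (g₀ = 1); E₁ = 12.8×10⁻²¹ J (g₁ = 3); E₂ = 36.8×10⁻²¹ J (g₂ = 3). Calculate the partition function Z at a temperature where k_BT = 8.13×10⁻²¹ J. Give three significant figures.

Eᵢ/kT = 0.36531, 1.5744, 4.5264.
Z = Σ gᵢe^(−Eᵢ/kT) = 1·e^(−0.36531) + 3·e^(−1.5744) + 3·e^(−4.5264) = 0.69398 + 0.62140 + 0.032459 = 1.3478.

Z = 1.35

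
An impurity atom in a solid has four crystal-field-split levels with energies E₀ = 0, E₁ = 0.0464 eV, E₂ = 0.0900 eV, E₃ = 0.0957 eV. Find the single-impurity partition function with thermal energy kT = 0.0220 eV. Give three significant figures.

Eᵢ/kT = 0, 2.1091, 4.0909, 4.3500.
Z = Σ e^(−Eᵢ/kT) = e^(−0) + e^(−2.1091) + e^(−4.0909) + e^(−4.3500) = 1.0000 + 0.12135 + 0.016724 + 0.012907 = 1.1510.

Z = 1.15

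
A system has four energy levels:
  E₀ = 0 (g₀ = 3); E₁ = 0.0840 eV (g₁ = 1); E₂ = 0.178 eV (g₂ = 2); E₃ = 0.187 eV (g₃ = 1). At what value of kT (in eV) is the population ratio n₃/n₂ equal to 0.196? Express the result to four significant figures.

0.009610 eV

n₃/n₂ = (g₃/g₂) exp[−(E₃−E₂)/kT] = 0.196.
⇒ (E₃−E₂)/kT = ln((1/2)/0.196) = ln(2.55102) = 0.936493.
kT = 0.009 eV / 0.936493 = 0.009610 eV.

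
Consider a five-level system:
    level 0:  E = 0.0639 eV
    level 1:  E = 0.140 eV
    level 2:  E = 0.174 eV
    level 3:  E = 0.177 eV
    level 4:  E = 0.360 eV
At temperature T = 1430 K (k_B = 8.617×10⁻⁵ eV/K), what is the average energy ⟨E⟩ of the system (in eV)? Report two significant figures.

k_BT = 8.617×10⁻⁵ × 1430 K = 0.1232 eV.
Eᵢ/kT = 0.5187, 1.136, 1.412, 1.437, 2.922.
Z = Σ e^(−Eᵢ/kT) = e^(−0.5187) + e^(−1.136) + e^(−1.412) + e^(−1.437) + e^(−2.922) = 0.5953 + 0.3211 + 0.2437 + 0.2376 + 0.05383 = 1.452.
⟨E⟩ = Σ Eᵢ e^(−Eᵢ/kT) / Z = (0.0639·0.5953 + 0.140·0.3211 + 0.174·0.2437 + 0.177·0.2376 + 0.360·0.05383) / 1.452 = 0.13 eV.

0.13 eV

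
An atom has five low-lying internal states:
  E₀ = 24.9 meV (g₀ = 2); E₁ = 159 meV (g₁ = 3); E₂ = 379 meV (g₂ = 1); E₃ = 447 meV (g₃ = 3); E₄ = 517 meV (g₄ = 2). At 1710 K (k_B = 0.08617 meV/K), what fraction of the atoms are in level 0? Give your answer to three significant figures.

0.565

k_BT = 0.08617 × 1710 K = 147.35 meV.
Eᵢ/kT = 0.16899, 1.0791, 2.5721, 3.0336, 3.5087.
Z = Σ gᵢe^(−Eᵢ/kT) = 2·e^(−0.16899) + 3·e^(−1.0791) + 1·e^(−2.5721) + 3·e^(−3.0336) + 2·e^(−3.5087) = 1.6890 + 1.0197 + 0.076375 + 0.14443 + 0.059872 = 2.9894.
P₀ = g₀ e^(−E₀/kT) / Z = 1.6890/2.9894 = 0.565.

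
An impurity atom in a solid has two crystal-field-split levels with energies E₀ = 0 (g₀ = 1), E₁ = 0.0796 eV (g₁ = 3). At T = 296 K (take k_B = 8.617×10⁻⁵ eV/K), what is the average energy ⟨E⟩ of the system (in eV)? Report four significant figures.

k_BT = 8.617×10⁻⁵ × 296 K = 0.0255063 eV.
Eᵢ/kT = 0, 3.12080.
Z = Σ gᵢe^(−Eᵢ/kT) = 1·e^(−0) + 3·e^(−3.12080) = 1.00000 + 0.132366 = 1.13237.
⟨E⟩ = Σ Eᵢ gᵢe^(−Eᵢ/kT) / Z = (0·1.00000 + 0.0796·0.132366) / 1.13237 = 0.009305 eV.

0.009305 eV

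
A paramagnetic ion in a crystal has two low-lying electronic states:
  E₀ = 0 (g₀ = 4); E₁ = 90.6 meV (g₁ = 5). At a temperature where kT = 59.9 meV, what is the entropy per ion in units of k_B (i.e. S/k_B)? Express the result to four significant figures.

Eᵢ/kT = 0, 1.51252.
Z = Σ gᵢe^(−Eᵢ/kT) = 4·e^(−0) + 5·e^(−1.51252) = 4.00000 + 1.10177 = 5.10177.
⟨E⟩ = Σ EᵢPᵢ = 19.5658 meV.
S/k_B = ln Z + ⟨E⟩/kT = ln(5.10177) + 19.5658/59.9 = 1.62959 + 0.326641 = 1.956.

1.956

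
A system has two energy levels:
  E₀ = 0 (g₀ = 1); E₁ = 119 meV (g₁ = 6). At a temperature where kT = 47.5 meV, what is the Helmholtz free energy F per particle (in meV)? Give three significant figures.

-18.9 meV

Eᵢ/kT = 0, 2.5053.
Z = Σ gᵢe^(−Eᵢ/kT) = 1·e^(−0) + 6·e^(−2.5053) = 1.0000 + 0.48991 = 1.4899.
F = −kT ln Z = −47.5 × ln(1.4899) = −47.5 × 0.39871 = -18.9 meV.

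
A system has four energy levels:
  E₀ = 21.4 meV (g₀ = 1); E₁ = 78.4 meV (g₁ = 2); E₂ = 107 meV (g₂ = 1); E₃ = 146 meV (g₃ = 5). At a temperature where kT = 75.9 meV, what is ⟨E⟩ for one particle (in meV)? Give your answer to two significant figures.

Eᵢ/kT = 0.2819, 1.033, 1.410, 1.924.
Z = Σ gᵢe^(−Eᵢ/kT) = 1·e^(−0.2819) + 2·e^(−1.033) + 1·e^(−1.410) + 5·e^(−1.924) = 0.7543 + 0.7119 + 0.2441 + 0.7301 = 2.440.
⟨E⟩ = Σ Eᵢ gᵢe^(−Eᵢ/kT) / Z = (21.4·0.7543 + 78.4·0.7119 + 107·0.2441 + 146·0.7301) / 2.440 = 84 meV.

84 meV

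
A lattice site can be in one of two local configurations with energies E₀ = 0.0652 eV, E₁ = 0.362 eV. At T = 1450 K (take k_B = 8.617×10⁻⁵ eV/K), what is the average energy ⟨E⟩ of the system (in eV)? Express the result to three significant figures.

0.0904 eV

k_BT = 8.617×10⁻⁵ × 1450 K = 0.12495 eV.
Eᵢ/kT = 0.52181, 2.8972.
Z = Σ e^(−Eᵢ/kT) = e^(−0.52181) + e^(−2.8972) = 0.59345 + 0.055178 = 0.64863.
⟨E⟩ = Σ Eᵢ e^(−Eᵢ/kT) / Z = (0.0652·0.59345 + 0.362·0.055178) / 0.64863 = 0.0904 eV.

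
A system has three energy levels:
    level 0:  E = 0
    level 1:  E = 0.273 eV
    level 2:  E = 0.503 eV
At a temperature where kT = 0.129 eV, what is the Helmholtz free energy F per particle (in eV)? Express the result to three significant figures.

-0.0170 eV

Eᵢ/kT = 0, 2.1163, 3.8992.
Z = Σ e^(−Eᵢ/kT) = e^(−0) + e^(−2.1163) + e^(−3.8992) = 1.0000 + 0.12048 + 0.020258 = 1.1407.
F = −kT ln Z = −0.129 × ln(1.1407) = −0.129 × 0.13164 = -0.0170 eV.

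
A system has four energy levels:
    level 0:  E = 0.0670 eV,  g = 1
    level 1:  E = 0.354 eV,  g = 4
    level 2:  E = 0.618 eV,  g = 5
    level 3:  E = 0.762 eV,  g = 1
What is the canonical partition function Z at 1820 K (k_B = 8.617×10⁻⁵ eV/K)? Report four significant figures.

Z = 1.176

k_BT = 8.617×10⁻⁵ × 1820 K = 0.156829 eV.
Eᵢ/kT = 0.427217, 2.25724, 3.94060, 4.85880.
Z = Σ gᵢe^(−Eᵢ/kT) = 1·e^(−0.427217) + 4·e^(−2.25724) + 5·e^(−3.94060) + 1·e^(−4.85880) = 0.652322 + 0.418556 + 0.0971827 + 0.00775979 = 1.17582.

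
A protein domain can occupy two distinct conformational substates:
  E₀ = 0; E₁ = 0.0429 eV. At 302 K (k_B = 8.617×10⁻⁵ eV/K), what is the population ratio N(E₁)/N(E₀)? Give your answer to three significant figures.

k_BT = 8.617×10⁻⁵ × 302 K = 0.026023 eV.
n₁/n₀ = exp[−(E₁−E₀)/kT] = exp(−(0.0429 eV)/(0.026023 eV)) = exp(-1.6485) = 0.192.

0.192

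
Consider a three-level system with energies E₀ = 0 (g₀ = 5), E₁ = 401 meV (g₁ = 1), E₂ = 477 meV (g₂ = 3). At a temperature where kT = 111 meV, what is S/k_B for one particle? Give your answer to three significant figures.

1.68

Eᵢ/kT = 0, 3.6126, 4.2973.
Z = Σ gᵢe^(−Eᵢ/kT) = 5·e^(−0) + 1·e^(−3.6126) + 3·e^(−4.2973) = 5.0000 + 0.026982 + 0.040816 = 5.0678.
⟨E⟩ = Σ EᵢPᵢ = 5.9768 meV.
S/k_B = ln Z + ⟨E⟩/kT = ln(5.0678) + 5.9768/111 = 1.6229 + 0.053845 = 1.68.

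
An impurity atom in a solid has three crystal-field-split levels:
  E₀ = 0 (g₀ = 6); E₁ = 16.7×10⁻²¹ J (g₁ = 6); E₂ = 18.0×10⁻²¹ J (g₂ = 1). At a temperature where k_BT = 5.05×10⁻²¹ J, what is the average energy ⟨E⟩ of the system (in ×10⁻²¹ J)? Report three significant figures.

0.669 ×10⁻²¹ J

Eᵢ/kT = 0, 3.3069, 3.5644.
Z = Σ gᵢe^(−Eᵢ/kT) = 6·e^(−0) + 6·e^(−3.3069) + 1·e^(−3.5644) = 6.0000 + 0.21978 + 0.028314 = 6.2481.
⟨E⟩ = Σ Eᵢ gᵢe^(−Eᵢ/kT) / Z = (0·6.0000 + 16.7·0.21978 + 18.0·0.028314) / 6.2481 = 0.669 ×10⁻²¹ J.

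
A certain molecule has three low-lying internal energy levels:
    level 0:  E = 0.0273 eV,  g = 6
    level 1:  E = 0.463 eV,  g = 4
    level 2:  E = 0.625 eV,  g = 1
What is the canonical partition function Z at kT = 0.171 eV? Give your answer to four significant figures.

Eᵢ/kT = 0.159649, 2.70760, 3.65497.
Z = Σ gᵢe^(−Eᵢ/kT) = 6·e^(−0.159649) + 4·e^(−2.70760) + 1·e^(−3.65497) = 5.11466 + 0.266787 + 0.0258623 = 5.40731.

Z = 5.407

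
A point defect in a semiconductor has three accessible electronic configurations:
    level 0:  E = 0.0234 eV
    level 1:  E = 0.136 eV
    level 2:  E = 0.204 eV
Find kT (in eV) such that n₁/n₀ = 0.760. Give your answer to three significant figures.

n₁/n₀ = exp[−(E₁−E₀)/kT] = 0.760.
⇒ (E₁−E₀)/kT = ln(1/0.760) = ln(1.3158) = 0.27444.
kT = 0.1126 eV / 0.27444 = 0.410 eV.

0.410 eV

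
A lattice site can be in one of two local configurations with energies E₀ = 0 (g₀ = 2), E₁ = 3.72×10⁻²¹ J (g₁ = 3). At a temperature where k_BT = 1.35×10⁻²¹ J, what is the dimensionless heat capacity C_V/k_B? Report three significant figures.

Eᵢ/kT = 0, 2.7556.
Z = Σ gᵢe^(−Eᵢ/kT) = 2·e^(−0) + 3·e^(−2.7556) = 2.0000 + 0.19071 = 2.1907.
⟨E⟩ = 0.32384, ⟨E²⟩ = 1.2047.
C_V/k_B = (⟨E²⟩ − ⟨E⟩²)/(kT)² = (1.2047 − 0.10487)/1.8225 = 0.603.

0.603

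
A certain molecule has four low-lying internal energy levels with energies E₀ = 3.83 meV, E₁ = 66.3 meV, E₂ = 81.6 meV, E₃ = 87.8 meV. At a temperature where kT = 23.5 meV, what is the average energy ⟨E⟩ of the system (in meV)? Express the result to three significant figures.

Eᵢ/kT = 0.16298, 2.8213, 3.4723, 3.7362.
Z = Σ e^(−Eᵢ/kT) = e^(−0.16298) + e^(−2.8213) + e^(−3.4723) + e^(−3.7362) = 0.84961 + 0.059529 + 0.031046 + 0.023845 = 0.96403.
⟨E⟩ = Σ Eᵢ e^(−Eᵢ/kT) / Z = (3.83·0.84961 + 66.3·0.059529 + 81.6·0.031046 + 87.8·0.023845) / 0.96403 = 12.3 meV.

12.3 meV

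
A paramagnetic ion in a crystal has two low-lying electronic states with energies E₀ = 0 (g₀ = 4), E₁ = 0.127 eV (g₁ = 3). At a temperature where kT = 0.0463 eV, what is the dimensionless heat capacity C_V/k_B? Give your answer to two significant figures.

0.33

Eᵢ/kT = 0, 2.743.
Z = Σ gᵢe^(−Eᵢ/kT) = 4·e^(−0) + 3·e^(−2.743) = 4.000 + 0.1931 = 4.193.
⟨E⟩ = 0.005849 eV, ⟨E²⟩ = 0.0007428 eV².
C_V/k_B = (⟨E²⟩ − ⟨E⟩²)/(kT)² = (0.0007428 − 0.00003421)/0.002144 = 0.33.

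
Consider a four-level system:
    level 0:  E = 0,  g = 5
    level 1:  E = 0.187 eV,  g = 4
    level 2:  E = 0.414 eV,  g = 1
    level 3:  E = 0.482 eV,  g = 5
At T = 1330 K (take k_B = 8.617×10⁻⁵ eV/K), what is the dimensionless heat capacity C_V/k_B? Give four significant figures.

0.5557

k_BT = 8.617×10⁻⁵ × 1330 K = 0.114606 eV.
Eᵢ/kT = 0, 1.63168, 3.61238, 4.20571.
Z = Σ gᵢe^(−Eᵢ/kT) = 5·e^(−0) + 4·e^(−1.63168) + 1·e^(−3.61238) + 5·e^(−4.20571) = 5.00000 + 0.782403 + 0.0269875 + 0.0745510 = 5.88394.
⟨E⟩ = 0.0328718 eV, ⟨E²⟩ = 0.00837965 eV².
C_V/k_B = (⟨E²⟩ − ⟨E⟩²)/(kT)² = (0.00837965 − 0.00108056)/0.0131345 = 0.5557.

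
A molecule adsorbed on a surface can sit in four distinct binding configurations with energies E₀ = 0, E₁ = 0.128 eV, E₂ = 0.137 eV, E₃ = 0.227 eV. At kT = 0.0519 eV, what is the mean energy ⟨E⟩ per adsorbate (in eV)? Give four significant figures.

Eᵢ/kT = 0, 2.46628, 2.63969, 4.37380.
Z = Σ e^(−Eᵢ/kT) = e^(−0) + e^(−2.46628) + e^(−2.63969) + e^(−4.37380) = 1.00000 + 0.0849001 + 0.0713834 + 0.0126033 = 1.16889.
⟨E⟩ = Σ Eᵢ e^(−Eᵢ/kT) / Z = (0·1.00000 + 0.128·0.0849001 + 0.137·0.0713834 + 0.227·0.0126033) / 1.16889 = 0.02011 eV.

0.02011 eV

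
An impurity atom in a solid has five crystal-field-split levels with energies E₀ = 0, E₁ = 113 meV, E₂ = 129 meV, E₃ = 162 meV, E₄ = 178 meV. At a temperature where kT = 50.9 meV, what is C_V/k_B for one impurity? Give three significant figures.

1.17

Eᵢ/kT = 0, 2.2200, 2.5344, 3.1827, 3.4971.
Z = Σ e^(−Eᵢ/kT) = e^(−0) + e^(−2.2200) + e^(−2.5344) + e^(−3.1827) + e^(−3.4971) = 1.0000 + 0.10861 + 0.079309 + 0.041474 + 0.030285 = 1.2597.
⟨E⟩ = 27.477 meV, ⟨E²⟩ = 3774.4 meV².
C_V/k_B = (⟨E²⟩ − ⟨E⟩²)/(kT)² = (3774.4 − 754.99)/2590.8 = 1.17.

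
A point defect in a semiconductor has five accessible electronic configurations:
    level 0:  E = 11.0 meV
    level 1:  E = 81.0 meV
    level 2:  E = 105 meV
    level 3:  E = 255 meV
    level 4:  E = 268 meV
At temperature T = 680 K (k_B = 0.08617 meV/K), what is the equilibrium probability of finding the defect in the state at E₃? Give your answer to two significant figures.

k_BT = 0.08617 × 680 K = 58.60 meV.
Eᵢ/kT = 0.1877, 1.382, 1.792, 4.352, 4.573.
Z = Σ e^(−Eᵢ/kT) = e^(−0.1877) + e^(−1.382) + e^(−1.792) + e^(−4.352) + e^(−4.573) = 0.8289 + 0.2511 + 0.1666 + 0.01288 + 0.01033 = 1.270.
P₃ = e^(−E₃/kT) / Z = 0.01288/1.270 = 0.010.

0.010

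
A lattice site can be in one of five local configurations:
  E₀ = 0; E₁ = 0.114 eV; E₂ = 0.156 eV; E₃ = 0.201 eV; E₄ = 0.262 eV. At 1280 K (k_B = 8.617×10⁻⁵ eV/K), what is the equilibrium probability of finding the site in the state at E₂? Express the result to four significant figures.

k_BT = 8.617×10⁻⁵ × 1280 K = 0.110298 eV.
Eᵢ/kT = 0, 1.03356, 1.41435, 1.82234, 2.37538.
Z = Σ e^(−Eᵢ/kT) = e^(−0) + e^(−1.03356) + e^(−1.41435) + e^(−1.82234) + e^(−2.37538) = 1.00000 + 0.355738 + 0.243084 + 0.161647 + 0.0929792 = 1.85345.
P₂ = e^(−E₂/kT) / Z = 0.243084/1.85345 = 0.1312.

0.1312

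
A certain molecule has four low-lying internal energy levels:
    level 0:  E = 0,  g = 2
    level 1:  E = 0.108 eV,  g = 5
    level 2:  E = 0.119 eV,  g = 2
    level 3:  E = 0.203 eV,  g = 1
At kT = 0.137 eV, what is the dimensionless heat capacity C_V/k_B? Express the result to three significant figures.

Eᵢ/kT = 0, 0.78832, 0.86861, 1.4818.
Z = Σ gᵢe^(−Eᵢ/kT) = 2·e^(−0) + 5·e^(−0.78832) + 2·e^(−0.86861) + 1·e^(−1.4818) = 2.0000 + 2.2730 + 0.83907 + 0.22723 = 5.3393.
⟨E⟩ = 0.073317 eV, ⟨E²⟩ = 0.0089447 eV².
C_V/k_B = (⟨E²⟩ − ⟨E⟩²)/(kT)² = (0.0089447 − 0.0053754)/0.018769 = 0.190.

0.190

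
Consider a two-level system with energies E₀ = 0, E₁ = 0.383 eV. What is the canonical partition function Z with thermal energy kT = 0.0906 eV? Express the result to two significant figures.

Eᵢ/kT = 0, 4.227.
Z = Σ e^(−Eᵢ/kT) = e^(−0) + e^(−4.227) = 1.000 + 0.01460 = 1.015.

Z = 1.0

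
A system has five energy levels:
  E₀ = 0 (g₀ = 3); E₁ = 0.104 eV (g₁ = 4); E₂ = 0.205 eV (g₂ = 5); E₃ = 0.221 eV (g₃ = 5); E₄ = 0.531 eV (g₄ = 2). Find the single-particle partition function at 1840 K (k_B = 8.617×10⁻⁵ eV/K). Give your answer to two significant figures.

k_BT = 8.617×10⁻⁵ × 1840 K = 0.1586 eV.
Eᵢ/kT = 0, 0.6557, 1.293, 1.393, 3.348.
Z = Σ gᵢe^(−Eᵢ/kT) = 3·e^(−0) + 4·e^(−0.6557) + 5·e^(−1.293) + 5·e^(−1.393) + 2·e^(−3.348) = 3.000 + 2.076 + 1.372 + 1.242 + 0.07031 = 7.760.

Z = 7.8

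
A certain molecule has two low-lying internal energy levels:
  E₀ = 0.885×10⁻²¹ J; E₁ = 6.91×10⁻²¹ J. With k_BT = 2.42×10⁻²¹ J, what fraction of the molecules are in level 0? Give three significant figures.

0.923

Eᵢ/kT = 0.36570, 2.8554.
Z = Σ e^(−Eᵢ/kT) = e^(−0.36570) + e^(−2.8554) = 0.69371 + 0.057533 = 0.75124.
P₀ = e^(−E₀/kT) / Z = 0.69371/0.75124 = 0.923.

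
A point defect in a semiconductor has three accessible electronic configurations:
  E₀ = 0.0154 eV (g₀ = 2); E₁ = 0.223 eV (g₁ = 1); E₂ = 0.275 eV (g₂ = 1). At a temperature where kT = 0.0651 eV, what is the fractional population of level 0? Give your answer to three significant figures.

0.971

Eᵢ/kT = 0.23656, 3.4255, 4.2243.
Z = Σ gᵢe^(−Eᵢ/kT) = 2·e^(−0.23656) + 1·e^(−3.4255) + 1·e^(−4.2243) = 1.5787 + 0.032533 + 0.014636 = 1.6259.
P₀ = g₀ e^(−E₀/kT) / Z = 1.5787/1.6259 = 0.971.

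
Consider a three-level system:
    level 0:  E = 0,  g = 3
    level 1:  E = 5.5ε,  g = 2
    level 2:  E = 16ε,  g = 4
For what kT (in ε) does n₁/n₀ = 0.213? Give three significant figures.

n₁/n₀ = (g₁/g₀) exp[−(E₁−E₀)/kT] = 0.213.
⇒ (E₁−E₀)/kT = ln((2/3)/0.213) = ln(3.1299) = 1.1410.
kT = 5.5ε / 1.1410 = 4.82 ε.

4.82 ε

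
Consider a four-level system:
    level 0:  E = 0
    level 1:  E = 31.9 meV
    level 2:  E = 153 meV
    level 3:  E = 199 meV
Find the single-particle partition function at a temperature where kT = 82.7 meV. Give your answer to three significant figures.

Z = 1.93

Eᵢ/kT = 0, 0.38573, 1.8501, 2.4063.
Z = Σ e^(−Eᵢ/kT) = e^(−0) + e^(−0.38573) + e^(−1.8501) + e^(−2.4063) = 1.0000 + 0.67995 + 0.15722 + 0.090148 = 1.9273.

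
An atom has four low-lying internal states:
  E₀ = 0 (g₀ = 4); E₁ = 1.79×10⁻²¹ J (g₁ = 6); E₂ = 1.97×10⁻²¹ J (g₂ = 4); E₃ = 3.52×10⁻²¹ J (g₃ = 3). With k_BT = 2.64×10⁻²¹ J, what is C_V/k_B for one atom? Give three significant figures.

0.180

Eᵢ/kT = 0, 0.67803, 0.74621, 1.3333.
Z = Σ gᵢe^(−Eᵢ/kT) = 4·e^(−0) + 6·e^(−0.67803) + 4·e^(−0.74621) + 3·e^(−1.3333) = 4.0000 + 3.0457 + 1.8966 + 0.79082 = 9.7331.
⟨E⟩ = 1.2300, ⟨E²⟩ = 2.7656.
C_V/k_B = (⟨E²⟩ − ⟨E⟩²)/(kT)² = (2.7656 − 1.5129)/6.9696 = 0.180.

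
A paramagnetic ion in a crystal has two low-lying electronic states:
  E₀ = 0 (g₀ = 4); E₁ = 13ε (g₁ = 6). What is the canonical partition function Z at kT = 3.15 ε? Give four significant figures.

Eᵢ/kT = 0, 4.12698.
Z = Σ gᵢe^(−Eᵢ/kT) = 4·e^(−0) + 6·e^(−4.12698) = 4.00000 + 0.0967891 = 4.09679.

Z = 4.097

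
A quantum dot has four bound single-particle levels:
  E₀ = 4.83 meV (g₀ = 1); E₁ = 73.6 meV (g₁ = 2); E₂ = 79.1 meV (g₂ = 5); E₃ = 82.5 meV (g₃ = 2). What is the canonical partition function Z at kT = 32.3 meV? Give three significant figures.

Z = 1.65

Eᵢ/kT = 0.14954, 2.2786, 2.4489, 2.5542.
Z = Σ gᵢe^(−Eᵢ/kT) = 1·e^(−0.14954) + 2·e^(−2.2786) + 5·e^(−2.4489) + 2·e^(−2.5542) = 0.86110 + 0.20486 + 0.43194 + 0.15551 = 1.6534.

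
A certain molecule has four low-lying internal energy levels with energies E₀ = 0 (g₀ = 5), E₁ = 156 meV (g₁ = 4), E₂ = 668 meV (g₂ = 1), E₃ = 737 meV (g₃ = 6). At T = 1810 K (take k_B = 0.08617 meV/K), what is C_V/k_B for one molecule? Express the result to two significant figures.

0.37

k_BT = 0.08617 × 1810 K = 156.0 meV.
Eᵢ/kT = 0, 1.000, 4.282, 4.724.
Z = Σ gᵢe^(−Eᵢ/kT) = 5·e^(−0) + 4·e^(−1.000) + 1·e^(−4.282) + 6·e^(−4.724) = 5.000 + 1.472 + 0.01382 + 0.05328 = 6.539.
⟨E⟩ = 42.53 meV, ⟨E²⟩ = 10850 meV².
C_V/k_B = (⟨E²⟩ − ⟨E⟩²)/(kT)² = (10850 − 1809)/24340 = 0.37.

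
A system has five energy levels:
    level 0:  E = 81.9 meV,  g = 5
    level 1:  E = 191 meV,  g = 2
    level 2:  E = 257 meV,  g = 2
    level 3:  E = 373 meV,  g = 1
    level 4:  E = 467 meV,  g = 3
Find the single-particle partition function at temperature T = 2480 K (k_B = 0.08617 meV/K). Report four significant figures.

Z = 5.339

k_BT = 0.08617 × 2480 K = 213.702 meV.
Eᵢ/kT = 0.383244, 0.893768, 1.20261, 1.74542, 2.18529.
Z = Σ gᵢe^(−Eᵢ/kT) = 5·e^(−0.383244) + 2·e^(−0.893768) + 2·e^(−1.20261) + 1·e^(−1.74542) + 3·e^(−2.18529) = 3.40823 + 0.818223 + 0.600818 + 0.174572 + 0.337335 = 5.33918.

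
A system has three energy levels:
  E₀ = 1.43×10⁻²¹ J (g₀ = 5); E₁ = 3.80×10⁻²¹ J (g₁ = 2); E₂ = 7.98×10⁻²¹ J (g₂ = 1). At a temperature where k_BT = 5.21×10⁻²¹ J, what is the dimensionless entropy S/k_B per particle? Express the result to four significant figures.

Eᵢ/kT = 0.274472, 0.729367, 1.53167.
Z = Σ gᵢe^(−Eᵢ/kT) = 5·e^(−0.274472) + 2·e^(−0.729367) + 1·e^(−1.53167) = 3.79987 + 0.964428 + 0.216174 = 4.98047.
⟨E⟩ = Σ EᵢPᵢ = 2.17323 ×10⁻²¹ J.
S/k_B = ln Z + ⟨E⟩/kT = ln(4.98047) + 2.17323/5.21 = 1.60552 + 0.417127 = 2.023.

2.023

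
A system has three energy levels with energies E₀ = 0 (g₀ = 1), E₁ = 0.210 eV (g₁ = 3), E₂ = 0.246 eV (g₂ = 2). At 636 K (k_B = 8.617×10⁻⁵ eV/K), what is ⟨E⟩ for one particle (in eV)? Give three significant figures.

0.0176 eV

k_BT = 8.617×10⁻⁵ × 636 K = 0.054804 eV.
Eᵢ/kT = 0, 3.8318, 4.4887.
Z = Σ gᵢe^(−Eᵢ/kT) = 1·e^(−0) + 3·e^(−3.8318) + 2·e^(−4.4887) = 1.0000 + 0.065012 + 0.022470 = 1.0875.
⟨E⟩ = Σ Eᵢ gᵢe^(−Eᵢ/kT) / Z = (0·1.0000 + 0.210·0.065012 + 0.246·0.022470) / 1.0875 = 0.0176 eV.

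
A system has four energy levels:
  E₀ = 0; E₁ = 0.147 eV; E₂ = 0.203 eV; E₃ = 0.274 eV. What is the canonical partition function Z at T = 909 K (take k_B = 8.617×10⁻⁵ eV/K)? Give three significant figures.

k_BT = 8.617×10⁻⁵ × 909 K = 0.078329 eV.
Eᵢ/kT = 0, 1.8767, 2.5916, 3.4981.
Z = Σ e^(−Eᵢ/kT) = e^(−0) + e^(−1.8767) + e^(−2.5916) + e^(−3.4981) = 1.0000 + 0.15309 + 0.074900 + 0.030255 = 1.2582.

Z = 1.26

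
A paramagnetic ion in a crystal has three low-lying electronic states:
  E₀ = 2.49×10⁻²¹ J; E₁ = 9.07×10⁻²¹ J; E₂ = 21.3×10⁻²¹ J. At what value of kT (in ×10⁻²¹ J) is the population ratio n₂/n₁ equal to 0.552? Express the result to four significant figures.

20.58 ×10⁻²¹ J

n₂/n₁ = exp[−(E₂−E₁)/kT] = 0.552.
⇒ (E₂−E₁)/kT = ln(1/0.552) = ln(1.81159) = 0.594205.
kT = 12.23 ×10⁻²¹ J / 0.594205 = 20.58 ×10⁻²¹ J.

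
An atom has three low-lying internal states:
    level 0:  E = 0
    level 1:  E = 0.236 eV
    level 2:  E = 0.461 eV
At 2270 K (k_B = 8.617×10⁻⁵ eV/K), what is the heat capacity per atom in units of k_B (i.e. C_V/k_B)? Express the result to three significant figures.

0.514

k_BT = 8.617×10⁻⁵ × 2270 K = 0.19561 eV.
Eᵢ/kT = 0, 1.2065, 2.3567.
Z = Σ e^(−Eᵢ/kT) = e^(−0) + e^(−1.2065) + e^(−2.3567) = 1.0000 + 0.29924 + 0.094732 = 1.3940.
⟨E⟩ = 0.081989 eV, ⟨E²⟩ = 0.026398 eV².
C_V/k_B = (⟨E²⟩ − ⟨E⟩²)/(kT)² = (0.026398 − 0.0067222)/0.038263 = 0.514.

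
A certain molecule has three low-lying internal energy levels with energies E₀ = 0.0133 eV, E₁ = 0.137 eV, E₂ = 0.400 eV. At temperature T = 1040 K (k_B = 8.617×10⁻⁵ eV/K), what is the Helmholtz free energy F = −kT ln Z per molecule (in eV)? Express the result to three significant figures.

-0.00776 eV

k_BT = 8.617×10⁻⁵ × 1040 K = 0.089617 eV.
Eᵢ/kT = 0.14841, 1.5287, 4.4634.
Z = Σ e^(−Eᵢ/kT) = e^(−0.14841) + e^(−1.5287) + e^(−4.4634) = 0.86208 + 0.21682 + 0.011523 = 1.0904.
F = −kT ln Z = −0.089617 × ln(1.0904) = −0.089617 × 0.086545 = -0.00776 eV.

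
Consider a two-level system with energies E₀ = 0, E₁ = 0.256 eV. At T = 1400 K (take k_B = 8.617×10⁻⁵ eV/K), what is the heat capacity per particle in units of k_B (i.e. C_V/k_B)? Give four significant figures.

k_BT = 8.617×10⁻⁵ × 1400 K = 0.120638 eV.
Eᵢ/kT = 0, 2.12205.
Z = Σ e^(−Eᵢ/kT) = e^(−0) + e^(−2.12205) = 1.00000 + 0.119786 = 1.11979.
⟨E⟩ = 0.0273848 eV, ⟨E²⟩ = 0.00701051 eV².
C_V/k_B = (⟨E²⟩ − ⟨E⟩²)/(kT)² = (0.00701051 − 0.000749927)/0.0145535 = 0.4302.

0.4302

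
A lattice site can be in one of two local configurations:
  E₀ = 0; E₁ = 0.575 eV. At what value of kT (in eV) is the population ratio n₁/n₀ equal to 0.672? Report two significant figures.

1.4 eV

n₁/n₀ = exp[−(E₁−E₀)/kT] = 0.672.
⇒ (E₁−E₀)/kT = ln(1/0.672) = ln(1.488) = 0.3974.
kT = 0.575 eV / 0.3974 = 1.4 eV.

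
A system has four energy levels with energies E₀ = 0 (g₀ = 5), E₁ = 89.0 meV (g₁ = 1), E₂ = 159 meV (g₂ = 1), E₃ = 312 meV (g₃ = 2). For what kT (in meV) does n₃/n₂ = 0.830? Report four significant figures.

n₃/n₂ = (g₃/g₂) exp[−(E₃−E₂)/kT] = 0.830.
⇒ (E₃−E₂)/kT = ln((2/1)/0.830) = ln(2.40964) = 0.879477.
kT = 153 meV / 0.879477 = 174.0 meV.

174.0 meV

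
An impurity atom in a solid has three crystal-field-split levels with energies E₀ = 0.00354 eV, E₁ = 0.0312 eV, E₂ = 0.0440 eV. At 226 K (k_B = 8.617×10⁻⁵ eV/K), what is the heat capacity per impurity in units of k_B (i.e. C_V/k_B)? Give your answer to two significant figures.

k_BT = 8.617×10⁻⁵ × 226 K = 0.01947 eV.
Eᵢ/kT = 0.1818, 1.602, 2.260.
Z = Σ e^(−Eᵢ/kT) = e^(−0.1818) + e^(−1.602) + e^(−2.260) = 0.8338 + 0.2015 + 0.1044 = 1.140.
⟨E⟩ = 0.01213 eV, ⟨E²⟩ = 0.0003585 eV².
C_V/k_B = (⟨E²⟩ − ⟨E⟩²)/(kT)² = (0.0003585 − 0.0001471)/0.0003791 = 0.56.

0.56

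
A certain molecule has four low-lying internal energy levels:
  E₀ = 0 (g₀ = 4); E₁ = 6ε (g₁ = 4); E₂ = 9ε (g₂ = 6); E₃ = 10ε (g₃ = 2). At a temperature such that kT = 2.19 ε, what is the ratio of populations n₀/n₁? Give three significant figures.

15.5

n₀/n₁ = (g₀/g₁) exp[−(E₀−E₁)/kT] = (4/4) × exp(−(-6ε)/(2.19ε)) = (4/4) × exp(2.7397) = 15.5.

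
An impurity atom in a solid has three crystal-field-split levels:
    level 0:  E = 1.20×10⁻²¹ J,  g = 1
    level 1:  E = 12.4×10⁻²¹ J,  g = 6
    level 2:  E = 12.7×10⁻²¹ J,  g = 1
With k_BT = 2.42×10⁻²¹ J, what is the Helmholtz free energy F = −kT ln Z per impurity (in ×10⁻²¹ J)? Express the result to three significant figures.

1.04 ×10⁻²¹ J

Eᵢ/kT = 0.49587, 5.1240, 5.2479.
Z = Σ gᵢe^(−Eᵢ/kT) = 1·e^(−0.49587) + 6·e^(−5.1240) + 1·e^(−5.2479) = 0.60904 + 0.035713 + 0.0052585 = 0.65001.
F = −kT ln Z = −2.42 × ln(0.65001) = −2.42 × -0.43077 = 1.04 ×10⁻²¹ J.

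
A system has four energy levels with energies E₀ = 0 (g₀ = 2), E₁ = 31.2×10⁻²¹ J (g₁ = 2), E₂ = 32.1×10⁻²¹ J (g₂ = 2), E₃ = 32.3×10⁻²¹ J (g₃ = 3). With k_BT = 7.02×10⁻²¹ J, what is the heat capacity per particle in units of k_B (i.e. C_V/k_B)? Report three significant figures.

0.713

Eᵢ/kT = 0, 4.4444, 4.5726, 4.6011.
Z = Σ gᵢe^(−Eᵢ/kT) = 2·e^(−0) + 2·e^(−4.4444) + 2·e^(−4.5726) + 3·e^(−4.6011) = 2.0000 + 0.023488 + 0.020662 + 0.030122 = 2.0743.
⟨E⟩ = 1.1421, ⟨E²⟩ = 36.437.
C_V/k_B = (⟨E²⟩ − ⟨E⟩²)/(kT)² = (36.437 − 1.3044)/49.280 = 0.713.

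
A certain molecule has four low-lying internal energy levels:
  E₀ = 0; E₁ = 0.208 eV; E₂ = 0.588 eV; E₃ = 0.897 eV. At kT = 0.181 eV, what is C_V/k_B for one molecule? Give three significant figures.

Eᵢ/kT = 0, 1.1492, 3.2486, 4.9558.
Z = Σ e^(−Eᵢ/kT) = e^(−0) + e^(−1.1492) + e^(−3.2486) + e^(−4.9558) = 1.0000 + 0.31689 + 0.038829 + 0.0070424 = 1.3628.
⟨E⟩ = 0.069755 eV, ⟨E²⟩ = 0.024069 eV².
C_V/k_B = (⟨E²⟩ − ⟨E⟩²)/(kT)² = (0.024069 − 0.0048658)/0.032761 = 0.586.

0.586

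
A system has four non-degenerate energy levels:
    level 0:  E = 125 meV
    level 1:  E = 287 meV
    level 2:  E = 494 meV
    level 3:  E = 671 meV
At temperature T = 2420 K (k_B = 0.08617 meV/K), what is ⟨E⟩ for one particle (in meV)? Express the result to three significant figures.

k_BT = 0.08617 × 2420 K = 208.53 meV.
Eᵢ/kT = 0.59943, 1.3763, 2.3690, 3.2178.
Z = Σ e^(−Eᵢ/kT) = e^(−0.59943) + e^(−1.3763) + e^(−2.3690) + e^(−3.2178) = 0.54912 + 0.25251 + 0.093574 + 0.040043 = 0.93525.
⟨E⟩ = Σ Eᵢ e^(−Eᵢ/kT) / Z = (125·0.54912 + 287·0.25251 + 494·0.093574 + 671·0.040043) / 0.93525 = 229 meV.

229 meV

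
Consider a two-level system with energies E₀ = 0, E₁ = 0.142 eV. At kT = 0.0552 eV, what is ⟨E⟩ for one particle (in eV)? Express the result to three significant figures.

Eᵢ/kT = 0, 2.5725.
Z = Σ e^(−Eᵢ/kT) = e^(−0) + e^(−2.5725) = 1.0000 + 0.076344 = 1.0763.
⟨E⟩ = Σ Eᵢ e^(−Eᵢ/kT) / Z = (0·1.0000 + 0.142·0.076344) / 1.0763 = 0.0101 eV.

0.0101 eV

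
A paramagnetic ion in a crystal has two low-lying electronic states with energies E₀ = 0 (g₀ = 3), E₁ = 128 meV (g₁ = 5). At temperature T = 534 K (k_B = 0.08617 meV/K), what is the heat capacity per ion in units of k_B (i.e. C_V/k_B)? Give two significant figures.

k_BT = 0.08617 × 534 K = 46.01 meV.
Eᵢ/kT = 0, 2.782.
Z = Σ gᵢe^(−Eᵢ/kT) = 3·e^(−0) + 5·e^(−2.782) = 3.000 + 0.3096 = 3.310.
⟨E⟩ = 11.97 meV, ⟨E²⟩ = 1532 meV².
C_V/k_B = (⟨E²⟩ − ⟨E⟩²)/(kT)² = (1532 − 143.3)/2117 = 0.66.

0.66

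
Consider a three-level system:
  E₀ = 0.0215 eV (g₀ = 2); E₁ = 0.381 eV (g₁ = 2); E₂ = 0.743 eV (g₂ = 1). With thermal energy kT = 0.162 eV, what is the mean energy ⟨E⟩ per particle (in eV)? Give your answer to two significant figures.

0.060 eV

Eᵢ/kT = 0.1327, 2.352, 4.586.
Z = Σ gᵢe^(−Eᵢ/kT) = 2·e^(−0.1327) + 2·e^(−2.352) + 1·e^(−4.586) = 1.751 + 0.1904 + 0.01019 = 1.952.
⟨E⟩ = Σ Eᵢ gᵢe^(−Eᵢ/kT) / Z = (0.0215·1.751 + 0.381·0.1904 + 0.743·0.01019) / 1.952 = 0.060 eV.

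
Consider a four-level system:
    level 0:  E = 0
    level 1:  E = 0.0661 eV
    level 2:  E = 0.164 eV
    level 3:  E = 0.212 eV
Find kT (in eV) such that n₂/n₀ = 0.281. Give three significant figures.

n₂/n₀ = exp[−(E₂−E₀)/kT] = 0.281.
⇒ (E₂−E₀)/kT = ln(1/0.281) = ln(3.5587) = 1.2694.
kT = 0.164 eV / 1.2694 = 0.129 eV.

0.129 eV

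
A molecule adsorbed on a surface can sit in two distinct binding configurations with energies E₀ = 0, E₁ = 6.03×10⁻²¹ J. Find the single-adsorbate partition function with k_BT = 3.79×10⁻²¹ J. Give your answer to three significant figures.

Z = 1.20

Eᵢ/kT = 0, 1.5910.
Z = Σ e^(−Eᵢ/kT) = e^(−0) + e^(−1.5910) = 1.0000 + 0.20372 = 1.2037.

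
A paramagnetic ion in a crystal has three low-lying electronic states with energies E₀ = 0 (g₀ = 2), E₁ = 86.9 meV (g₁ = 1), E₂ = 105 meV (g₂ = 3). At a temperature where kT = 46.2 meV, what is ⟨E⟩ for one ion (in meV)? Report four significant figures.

18.57 meV

Eᵢ/kT = 0, 1.88095, 2.27273.
Z = Σ gᵢe^(−Eᵢ/kT) = 2·e^(−0) + 1·e^(−1.88095) + 3·e^(−2.27273) = 2.00000 + 0.152445 + 0.309092 = 2.46154.
⟨E⟩ = Σ Eᵢ gᵢe^(−Eᵢ/kT) / Z = (0·2.00000 + 86.9·0.152445 + 105·0.309092) / 2.46154 = 18.57 meV.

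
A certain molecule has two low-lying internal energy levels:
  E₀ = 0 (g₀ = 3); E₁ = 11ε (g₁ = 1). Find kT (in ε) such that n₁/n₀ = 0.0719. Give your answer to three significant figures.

7.17 ε

n₁/n₀ = (g₁/g₀) exp[−(E₁−E₀)/kT] = 0.0719.
⇒ (E₁−E₀)/kT = ln((1/3)/0.0719) = ln(4.6361) = 1.5339.
kT = 11ε / 1.5339 = 7.17 ε.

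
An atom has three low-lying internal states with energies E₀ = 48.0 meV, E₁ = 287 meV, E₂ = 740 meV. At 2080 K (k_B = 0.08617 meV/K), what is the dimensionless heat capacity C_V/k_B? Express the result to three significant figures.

0.496

k_BT = 0.08617 × 2080 K = 179.23 meV.
Eᵢ/kT = 0.26781, 1.6013, 4.1288.
Z = Σ e^(−Eᵢ/kT) = e^(−0.26781) + e^(−1.6013) + e^(−4.1288) = 0.76505 + 0.20163 + 0.016102 = 0.98278.
⟨E⟩ = 108.37 meV, ⟨E²⟩ = 27665 meV².
C_V/k_B = (⟨E²⟩ − ⟨E⟩²)/(kT)² = (27665 − 11744)/32123 = 0.496.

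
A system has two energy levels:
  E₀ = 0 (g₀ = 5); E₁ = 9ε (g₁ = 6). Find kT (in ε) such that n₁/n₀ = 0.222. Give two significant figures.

n₁/n₀ = (g₁/g₀) exp[−(E₁−E₀)/kT] = 0.222.
⇒ (E₁−E₀)/kT = ln((6/5)/0.222) = ln(5.405) = 1.687.
kT = 9ε / 1.687 = 5.3 ε.

5.3 ε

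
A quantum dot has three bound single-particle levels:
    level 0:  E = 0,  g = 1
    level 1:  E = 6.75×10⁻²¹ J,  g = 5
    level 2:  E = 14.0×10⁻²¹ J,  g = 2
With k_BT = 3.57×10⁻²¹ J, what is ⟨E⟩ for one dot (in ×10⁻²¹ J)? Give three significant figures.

3.15 ×10⁻²¹ J

Eᵢ/kT = 0, 1.8908, 3.9216.
Z = Σ gᵢe^(−Eᵢ/kT) = 1·e^(−0) + 5·e^(−1.8908) + 2·e^(−3.9216) = 1.0000 + 0.75475 + 0.039619 = 1.7944.
⟨E⟩ = Σ Eᵢ gᵢe^(−Eᵢ/kT) / Z = (0·1.0000 + 6.75·0.75475 + 14.0·0.039619) / 1.7944 = 3.15 ×10⁻²¹ J.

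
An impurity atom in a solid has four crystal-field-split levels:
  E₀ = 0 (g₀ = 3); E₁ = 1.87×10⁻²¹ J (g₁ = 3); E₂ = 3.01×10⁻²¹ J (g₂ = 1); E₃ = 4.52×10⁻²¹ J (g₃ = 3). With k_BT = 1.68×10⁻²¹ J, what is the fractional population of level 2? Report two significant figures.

Eᵢ/kT = 0, 1.113, 1.792, 2.690.
Z = Σ gᵢe^(−Eᵢ/kT) = 3·e^(−0) + 3·e^(−1.113) + 1·e^(−1.792) + 3·e^(−2.690) = 3.000 + 0.9857 + 0.1666 + 0.2036 = 4.356.
P₂ = g₂ e^(−E₂/kT) / Z = 0.1666/4.356 = 0.038.

0.038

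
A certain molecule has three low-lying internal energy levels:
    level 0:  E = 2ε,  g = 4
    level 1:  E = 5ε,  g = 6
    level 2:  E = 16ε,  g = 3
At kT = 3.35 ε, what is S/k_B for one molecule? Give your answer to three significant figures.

Eᵢ/kT = 0.59701, 1.4925, 4.7761.
Z = Σ gᵢe^(−Eᵢ/kT) = 4·e^(−0.59701) + 6·e^(−1.4925) + 3·e^(−4.7761) = 2.2018 + 1.3489 + 0.025286 = 3.5760.
⟨E⟩ = Σ EᵢPᵢ = 3.2306 ε.
S/k_B = ln Z + ⟨E⟩/kT = ln(3.5760) + 3.2306/3.35 = 1.2742 + 0.96436 = 2.24.

2.24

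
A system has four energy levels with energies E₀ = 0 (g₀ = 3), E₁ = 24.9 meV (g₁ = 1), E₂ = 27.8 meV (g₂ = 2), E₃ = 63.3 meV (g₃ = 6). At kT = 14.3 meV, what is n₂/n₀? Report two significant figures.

n₂/n₀ = (g₂/g₀) exp[−(E₂−E₀)/kT] = (2/3) × exp(−(27.8 meV)/(14.3 meV)) = (2/3) × exp(-1.944) = 0.095.

0.095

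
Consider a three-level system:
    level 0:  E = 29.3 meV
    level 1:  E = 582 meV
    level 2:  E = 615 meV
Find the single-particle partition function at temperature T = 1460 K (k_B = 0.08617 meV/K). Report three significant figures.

k_BT = 0.08617 × 1460 K = 125.81 meV.
Eᵢ/kT = 0.23289, 4.6260, 4.8883.
Z = Σ e^(−Eᵢ/kT) = e^(−0.23289) + e^(−4.6260) + e^(−4.8883) = 0.79224 + 0.0097939 + 0.0075342 = 0.80957.

Z = 0.810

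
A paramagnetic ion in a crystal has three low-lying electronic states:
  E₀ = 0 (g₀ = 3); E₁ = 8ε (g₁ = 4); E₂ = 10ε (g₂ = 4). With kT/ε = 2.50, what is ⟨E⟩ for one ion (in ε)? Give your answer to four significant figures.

Eᵢ/kT = 0, 3.20000, 4.00000.
Z = Σ gᵢe^(−Eᵢ/kT) = 3·e^(−0) + 4·e^(−3.20000) + 4·e^(−4.00000) = 3.00000 + 0.163049 + 0.0732626 = 3.23631.
⟨E⟩ = Σ Eᵢ gᵢe^(−Eᵢ/kT) / Z = (0·3.00000 + 8·0.163049 + 10·0.0732626) / 3.23631 = 0.6294 ε.

0.6294 ε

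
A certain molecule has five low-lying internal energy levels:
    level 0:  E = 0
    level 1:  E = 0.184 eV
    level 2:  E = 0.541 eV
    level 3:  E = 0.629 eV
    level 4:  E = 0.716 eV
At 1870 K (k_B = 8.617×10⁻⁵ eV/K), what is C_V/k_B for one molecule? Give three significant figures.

k_BT = 8.617×10⁻⁵ × 1870 K = 0.16114 eV.
Eᵢ/kT = 0, 1.1419, 3.3573, 3.9034, 4.4433.
Z = Σ e^(−Eᵢ/kT) = e^(−0) + e^(−1.1419) + e^(−3.3573) + e^(−3.9034) + e^(−4.4433) = 1.0000 + 0.31921 + 0.034829 + 0.020173 + 0.011757 = 1.3860.
⟨E⟩ = 0.071201 eV, ⟨E²⟩ = 0.025259 eV².
C_V/k_B = (⟨E²⟩ − ⟨E⟩²)/(kT)² = (0.025259 − 0.0050696)/0.025966 = 0.778.

0.778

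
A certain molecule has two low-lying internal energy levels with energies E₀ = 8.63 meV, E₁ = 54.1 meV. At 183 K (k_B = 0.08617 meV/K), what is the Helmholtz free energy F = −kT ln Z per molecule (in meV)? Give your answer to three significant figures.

7.77 meV

k_BT = 0.08617 × 183 K = 15.769 meV.
Eᵢ/kT = 0.54728, 3.4308.
Z = Σ e^(−Eᵢ/kT) = e^(−0.54728) + e^(−3.4308) = 0.57852 + 0.032361 = 0.61088.
F = −kT ln Z = −15.769 × ln(0.61088) = −15.769 × -0.49285 = 7.77 meV.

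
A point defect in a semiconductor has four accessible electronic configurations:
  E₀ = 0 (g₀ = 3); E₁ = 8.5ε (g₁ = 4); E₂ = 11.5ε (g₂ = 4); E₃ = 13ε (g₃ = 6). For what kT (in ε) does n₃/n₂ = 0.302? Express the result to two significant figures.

0.94 ε

n₃/n₂ = (g₃/g₂) exp[−(E₃−E₂)/kT] = 0.302.
⇒ (E₃−E₂)/kT = ln((6/4)/0.302) = ln(4.967) = 1.603.
kT = 1.5ε / 1.603 = 0.94 ε.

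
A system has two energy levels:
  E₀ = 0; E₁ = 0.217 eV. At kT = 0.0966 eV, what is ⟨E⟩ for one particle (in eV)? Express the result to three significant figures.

Eᵢ/kT = 0, 2.2464.
Z = Σ e^(−Eᵢ/kT) = e^(−0) + e^(−2.2464) = 1.0000 + 0.10578 = 1.1058.
⟨E⟩ = Σ Eᵢ e^(−Eᵢ/kT) / Z = (0·1.0000 + 0.217·0.10578) / 1.1058 = 0.0208 eV.

0.0208 eV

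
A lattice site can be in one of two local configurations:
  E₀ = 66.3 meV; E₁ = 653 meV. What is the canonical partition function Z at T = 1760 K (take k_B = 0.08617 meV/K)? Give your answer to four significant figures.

Z = 0.6594

k_BT = 0.08617 × 1760 K = 151.659 meV.
Eᵢ/kT = 0.437165, 4.30571.
Z = Σ e^(−Eᵢ/kT) = e^(−0.437165) + e^(−4.30571) = 0.645865 + 0.0134913 = 0.659356.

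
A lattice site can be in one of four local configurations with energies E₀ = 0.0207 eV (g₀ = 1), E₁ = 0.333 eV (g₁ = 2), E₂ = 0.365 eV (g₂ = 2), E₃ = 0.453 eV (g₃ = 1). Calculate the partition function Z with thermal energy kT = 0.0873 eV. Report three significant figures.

Z = 0.869

Eᵢ/kT = 0.23711, 3.8144, 4.1810, 5.1890.
Z = Σ gᵢe^(−Eᵢ/kT) = 1·e^(−0.23711) + 2·e^(−3.8144) + 2·e^(−4.1810) + 1·e^(−5.1890) = 0.78890 + 0.044102 + 0.030566 + 0.0055776 = 0.86915.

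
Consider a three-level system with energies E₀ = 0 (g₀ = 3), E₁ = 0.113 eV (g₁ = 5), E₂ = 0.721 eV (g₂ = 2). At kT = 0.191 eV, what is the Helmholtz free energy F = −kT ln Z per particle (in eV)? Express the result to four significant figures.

-0.3362 eV

Eᵢ/kT = 0, 0.591623, 3.77487.
Z = Σ gᵢe^(−Eᵢ/kT) = 3·e^(−0) + 5·e^(−0.591623) + 2·e^(−3.77487) = 3.00000 + 2.76714 + 0.0458801 = 5.81302.
F = −kT ln Z = −0.191 × ln(5.81302) = −0.191 × 1.76010 = -0.3362 eV.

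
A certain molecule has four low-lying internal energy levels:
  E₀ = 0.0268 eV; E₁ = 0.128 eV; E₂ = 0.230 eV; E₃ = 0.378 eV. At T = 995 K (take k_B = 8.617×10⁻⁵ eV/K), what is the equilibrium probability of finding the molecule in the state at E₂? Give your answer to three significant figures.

k_BT = 8.617×10⁻⁵ × 995 K = 0.085739 eV.
Eᵢ/kT = 0.31258, 1.4929, 2.6826, 4.4087.
Z = Σ e^(−Eᵢ/kT) = e^(−0.31258) + e^(−1.4929) + e^(−2.6826) + e^(−4.4087) = 0.73156 + 0.22472 + 0.068385 + 0.012171 = 1.0368.
P₂ = e^(−E₂/kT) / Z = 0.068385/1.0368 = 0.0660.

0.0660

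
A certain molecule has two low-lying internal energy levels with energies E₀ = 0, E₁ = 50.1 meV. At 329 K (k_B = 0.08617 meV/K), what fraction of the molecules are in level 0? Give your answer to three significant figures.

0.854

k_BT = 0.08617 × 329 K = 28.350 meV.
Eᵢ/kT = 0, 1.7672.
Z = Σ e^(−Eᵢ/kT) = e^(−0) + e^(−1.7672) = 1.0000 + 0.17081 = 1.1708.
P₀ = e^(−E₀/kT) / Z = 1.0000/1.1708 = 0.854.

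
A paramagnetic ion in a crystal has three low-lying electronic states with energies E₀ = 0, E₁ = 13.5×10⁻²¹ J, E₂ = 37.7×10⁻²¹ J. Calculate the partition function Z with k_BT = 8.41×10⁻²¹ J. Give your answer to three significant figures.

Z = 1.21

Eᵢ/kT = 0, 1.6052, 4.4828.
Z = Σ e^(−Eᵢ/kT) = e^(−0) + e^(−1.6052) + e^(−4.4828) = 1.0000 + 0.20085 + 0.011302 = 1.2122.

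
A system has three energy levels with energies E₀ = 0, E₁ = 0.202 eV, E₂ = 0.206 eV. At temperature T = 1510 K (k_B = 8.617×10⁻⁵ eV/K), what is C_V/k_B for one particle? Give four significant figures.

0.5104

k_BT = 8.617×10⁻⁵ × 1510 K = 0.130117 eV.
Eᵢ/kT = 0, 1.55245, 1.58319.
Z = Σ e^(−Eᵢ/kT) = e^(−0) + e^(−1.55245) + e^(−1.58319) = 1.00000 + 0.211729 + 0.205319 = 1.41705.
⟨E⟩ = 0.0600296 eV, ⟨E²⟩ = 0.0122454 eV².
C_V/k_B = (⟨E²⟩ − ⟨E⟩²)/(kT)² = (0.0122454 − 0.00360355)/0.0169304 = 0.5104.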